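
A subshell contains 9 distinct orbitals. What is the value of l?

l = 4

2l+1 = 9 gives l = 4.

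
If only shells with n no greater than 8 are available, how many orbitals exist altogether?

Total orbitals = 1² + 2² + 3² + 4² + 5² + 6² + 7² + 8² = 204.

204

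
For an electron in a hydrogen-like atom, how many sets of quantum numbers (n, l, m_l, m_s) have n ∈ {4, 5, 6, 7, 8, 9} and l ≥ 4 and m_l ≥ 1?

Treat each shell separately and count matching orbitals:
n=5 → 4; n=6 → 9; n=7 → 15; n=8 → 22; n=9 → 30.
Orbitals: 4 + 9 + 15 + 22 + 30 = 80. Including both spin states (m_s = ±1/2) gives 2 × 80 = 160 states.

160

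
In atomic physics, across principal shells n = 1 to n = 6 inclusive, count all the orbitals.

Shell n has n² orbitals: 1²=1 + 2²=4 + 3²=9 + 4²=16 + 5²=25 + 6²=36 = 91 orbitals.

91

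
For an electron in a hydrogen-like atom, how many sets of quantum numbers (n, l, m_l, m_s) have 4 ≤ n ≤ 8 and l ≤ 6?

350

For each n in the range, tally the orbitals obeying l ≤ 6:
n=4 → 16; n=5 → 25; n=6 → 36; n=7 → 49; n=8 → 49.
Orbitals: 16 + 25 + 36 + 49 + 49 = 175. Including both spin states (m_s = ±1/2) gives 2 × 175 = 350 states.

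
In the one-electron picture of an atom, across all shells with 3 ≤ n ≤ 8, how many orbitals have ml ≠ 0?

Count contributing orbitals for each principal shell:
n=3 → 6; n=4 → 12; n=5 → 20; n=6 → 30; n=7 → 42; n=8 → 56.
Total orbitals: 6 + 12 + 20 + 30 + 42 + 56 = 166.

166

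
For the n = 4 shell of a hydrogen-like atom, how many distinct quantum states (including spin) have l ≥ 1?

Per l-value: l=1 → 3; l=2 → 5; l=3 → 7.
Orbitals: 3 + 5 + 7 = 15. Each orbital carries two spin states, so 15 × 2 = 30 states.

30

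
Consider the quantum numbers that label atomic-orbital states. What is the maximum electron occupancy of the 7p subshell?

6

A subshell with ℓ = 1 has 2ℓ+1 = 3 orbitals, each holding 2 electrons (spin ±1/2), so 3 × 2 = 6.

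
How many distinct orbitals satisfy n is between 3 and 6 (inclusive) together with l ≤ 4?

Count contributing orbitals for each principal shell:
n=3 → 9; n=4 → 16; n=5 → 25; n=6 → 25.
Total orbitals: 9 + 16 + 25 + 25 = 75.

75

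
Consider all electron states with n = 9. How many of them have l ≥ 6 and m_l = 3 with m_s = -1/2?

For n = 9, l ranges over 0 … 8.
Contributions: l=6 → 1; l=7 → 1; l=8 → 1.
Orbitals: 1 + 1 + 1 = 3. With m_s fixed to a single value there is one state per orbital, giving 3 states.

3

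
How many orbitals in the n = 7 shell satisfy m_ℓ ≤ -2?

15

The n = 7 shell has ℓ = 0 through 6; check each.
Per ℓ-value: ℓ=2 → 1; ℓ=3 → 2; ℓ=4 → 3; ℓ=5 → 4; ℓ=6 → 5.
Total orbitals: 1 + 2 + 3 + 4 + 5 = 15.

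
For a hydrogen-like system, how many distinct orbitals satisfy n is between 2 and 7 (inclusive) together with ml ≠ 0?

112

Work shell by shell — for each n, count the (l, ml) pairs that satisfy ml ≠ 0:
n=2 → 2; n=3 → 6; n=4 → 12; n=5 → 20; n=6 → 30; n=7 → 42.
Total orbitals: 2 + 6 + 12 + 20 + 30 + 42 = 112.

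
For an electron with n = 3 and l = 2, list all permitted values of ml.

ml takes every integer from −l to +l. With l = 2 that gives the 5 values -2, -1, 0, 1, 2.

-2, -1, 0, 1, 2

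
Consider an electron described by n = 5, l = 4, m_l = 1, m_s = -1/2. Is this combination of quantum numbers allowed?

n = 5 is a positive integer. l = 4 satisfies 0 ≤ l ≤ n−1 = 4. m_l = 1 lies in the range −l … +l (here −4 … 4). m_s = -1/2 is one of ±1/2.
All four constraints are satisfied.

Allowed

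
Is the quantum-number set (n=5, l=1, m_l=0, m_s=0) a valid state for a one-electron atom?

No

The spin quantum number for an electron can only be m_s = +1/2 or −1/2; m_s = 0 is not one of those.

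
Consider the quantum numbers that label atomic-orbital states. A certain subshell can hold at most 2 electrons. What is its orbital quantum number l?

2(2l+1) = 2 ⇒ 2l+1 = 1 ⇒ l = 0.

l = 0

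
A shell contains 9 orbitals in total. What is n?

n = 3

n² = 9 ⇒ n = 3.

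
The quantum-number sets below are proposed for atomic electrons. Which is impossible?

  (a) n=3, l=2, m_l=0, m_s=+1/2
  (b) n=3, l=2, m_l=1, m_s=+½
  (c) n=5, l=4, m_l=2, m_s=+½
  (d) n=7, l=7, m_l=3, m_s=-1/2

(d)

(d) has l = 7 ≥ n = 7, violating 0 ≤ l ≤ n−1.
The remaining sets (a), (b), (c) satisfy all four rules.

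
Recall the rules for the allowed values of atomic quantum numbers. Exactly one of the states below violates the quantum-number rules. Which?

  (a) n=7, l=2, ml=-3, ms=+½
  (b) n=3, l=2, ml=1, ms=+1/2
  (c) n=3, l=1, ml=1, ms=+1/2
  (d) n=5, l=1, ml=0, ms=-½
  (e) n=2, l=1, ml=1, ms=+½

(a)

(a) has |ml| = 3 > l = 2, violating −l ≤ ml ≤ l.
The remaining sets (b), (c), (d), (e) satisfy all four rules.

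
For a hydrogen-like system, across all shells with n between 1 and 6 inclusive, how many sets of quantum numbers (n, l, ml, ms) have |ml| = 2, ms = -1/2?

20

Per-shell orbital counts meeting the constraint:
n=3 → 2; n=4 → 4; n=5 → 6; n=6 → 8.
Orbitals: 2 + 4 + 6 + 8 = 20. With ms fixed to -1/2 there is one state per orbital, so 20 states.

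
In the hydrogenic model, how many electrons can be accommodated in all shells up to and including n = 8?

Total orbitals = 1² + 2² + 3² + 4² + 5² + 6² + 7² + 8² = 204. Doubling for spin gives 408 electrons.

408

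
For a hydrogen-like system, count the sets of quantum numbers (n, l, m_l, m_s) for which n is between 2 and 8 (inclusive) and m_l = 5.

12

Per-shell orbital counts meeting the constraint:
n=6 → 1; n=7 → 2; n=8 → 3.
Orbitals: 1 + 2 + 3 = 6. Including both spin states (m_s = ±1/2) gives 2 × 6 = 12 states.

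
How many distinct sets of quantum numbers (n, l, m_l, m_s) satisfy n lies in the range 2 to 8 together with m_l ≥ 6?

Go shell by shell, enumerating (l, m_l) with m_l ≥ 6:
n=7 → 1; n=8 → 3.
Orbitals: 1 + 3 = 4. Including both spin states (m_s = ±1/2) gives 2 × 4 = 8 states.

8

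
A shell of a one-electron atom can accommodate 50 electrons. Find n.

n = 5

2n² = 50 ⇒ n² = 25 ⇒ n = 5.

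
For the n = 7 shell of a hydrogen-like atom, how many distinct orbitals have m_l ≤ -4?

6

The n = 7 shell has l = 0 through 6; check each.
Per l-value: l=4 → 1; l=5 → 2; l=6 → 3.
Total orbitals: 1 + 2 + 3 = 6.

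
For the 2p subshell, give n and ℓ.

The leading integer gives n = 2; the letter 'p' means ℓ = 1.

n = 2, ℓ = 1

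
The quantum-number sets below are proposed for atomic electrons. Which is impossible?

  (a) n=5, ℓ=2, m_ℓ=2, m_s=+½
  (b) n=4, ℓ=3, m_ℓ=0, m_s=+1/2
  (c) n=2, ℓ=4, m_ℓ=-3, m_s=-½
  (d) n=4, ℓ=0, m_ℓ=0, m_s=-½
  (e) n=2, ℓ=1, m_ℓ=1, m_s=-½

(c) has ℓ = 4 ≥ n = 2, violating 0 ≤ ℓ ≤ n−1.
The remaining sets (a), (b), (d), (e) satisfy all four rules.

(c)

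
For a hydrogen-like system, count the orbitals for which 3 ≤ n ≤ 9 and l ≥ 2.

252

Per-shell orbital counts meeting the constraint:
n=3 → 5; n=4 → 12; n=5 → 21; n=6 → 32; n=7 → 45; n=8 → 60; n=9 → 77.
Total orbitals: 5 + 12 + 21 + 32 + 45 + 60 + 77 = 252.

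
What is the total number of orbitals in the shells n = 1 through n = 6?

91

Shell n has n² orbitals: 1²=1 + 2²=4 + 3²=9 + 4²=16 + 5²=25 + 6²=36 = 91 orbitals.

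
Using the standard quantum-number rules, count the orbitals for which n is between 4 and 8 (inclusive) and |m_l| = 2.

Treat each shell separately and count matching orbitals:
n=4 → 4; n=5 → 6; n=6 → 8; n=7 → 10; n=8 → 12.
Total orbitals: 4 + 6 + 8 + 10 + 12 = 40.

40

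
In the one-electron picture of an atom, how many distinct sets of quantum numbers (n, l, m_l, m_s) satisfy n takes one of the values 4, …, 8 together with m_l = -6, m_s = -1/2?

Treat each shell separately and count matching orbitals:
n=7 → 1; n=8 → 2.
Orbitals: 1 + 2 = 3. With m_s fixed to -1/2 there is one state per orbital, so 3 states.

3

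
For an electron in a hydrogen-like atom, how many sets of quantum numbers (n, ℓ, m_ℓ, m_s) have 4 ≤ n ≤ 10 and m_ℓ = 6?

20

Treat each shell separately and count matching orbitals:
n=7 → 1; n=8 → 2; n=9 → 3; n=10 → 4.
Orbitals: 1 + 2 + 3 + 4 = 10. Including both spin states (m_s = ±1/2) gives 2 × 10 = 20 states.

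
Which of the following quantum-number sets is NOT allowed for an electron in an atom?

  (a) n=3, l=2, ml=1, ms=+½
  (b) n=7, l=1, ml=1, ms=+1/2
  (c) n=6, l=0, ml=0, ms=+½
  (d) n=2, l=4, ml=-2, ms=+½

(d)

(d) has l = 4 ≥ n = 2, violating 0 ≤ l ≤ n−1.
The remaining sets (a), (b), (c) satisfy all four rules.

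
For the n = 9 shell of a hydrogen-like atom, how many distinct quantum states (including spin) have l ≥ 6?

90

Contributions: l=6 → 13; l=7 → 15; l=8 → 17.
Orbitals: 13 + 15 + 17 = 45. Each orbital carries two spin states, so 45 × 2 = 90 states.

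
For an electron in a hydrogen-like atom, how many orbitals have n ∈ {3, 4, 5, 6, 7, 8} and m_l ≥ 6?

Go shell by shell, enumerating (l, m_l) with m_l ≥ 6:
n=7 → 1; n=8 → 3.
Total orbitals: 1 + 3 = 4.

4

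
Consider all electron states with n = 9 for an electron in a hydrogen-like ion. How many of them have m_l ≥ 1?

72

The (l, m_l) pairs meeting m_l ≥ 1 give: l=1 → 1; l=2 → 2; l=3 → 3; l=4 → 4; l=5 → 5; l=6 → 6; l=7 → 7; l=8 → 8.
Orbitals: 1 + 2 + 3 + 4 + 5 + 6 + 7 + 8 = 36. Each orbital carries two spin states, so 36 × 2 = 72 states.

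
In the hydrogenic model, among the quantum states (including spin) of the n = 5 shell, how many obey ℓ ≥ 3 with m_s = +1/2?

With n = 5 the allowed ℓ are 0, 1, …, 4.
Per ℓ-value: ℓ=3 → 7; ℓ=4 → 9.
Orbitals: 7 + 9 = 16. With m_s fixed to a single value there is one state per orbital, giving 16 states.

16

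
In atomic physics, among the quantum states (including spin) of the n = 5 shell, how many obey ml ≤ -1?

Go through l = 0, …, 4 (the values permitted for n = 5).
Per l-value: l=1 → 1; l=2 → 2; l=3 → 3; l=4 → 4.
Orbitals: 1 + 2 + 3 + 4 = 10. Each orbital carries two spin states, so 10 × 2 = 20 states.

20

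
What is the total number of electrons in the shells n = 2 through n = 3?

Shell n has n² orbitals: 2²=4 + 3²=9 = 13 orbitals.
Two spin states per orbital: 2 × 13 = 26 electrons.

26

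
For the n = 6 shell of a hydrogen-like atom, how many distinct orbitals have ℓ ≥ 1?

The n = 6 shell has ℓ = 0 through 5; check each.
Orbitals with ℓ ≥ 1, by ℓ: ℓ=1 → 3; ℓ=2 → 5; ℓ=3 → 7; ℓ=4 → 9; ℓ=5 → 11.
Total orbitals: 3 + 5 + 7 + 9 + 11 = 35.

35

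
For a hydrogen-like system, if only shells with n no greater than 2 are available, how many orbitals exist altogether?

5

Total orbitals = 1² + 2² = 5.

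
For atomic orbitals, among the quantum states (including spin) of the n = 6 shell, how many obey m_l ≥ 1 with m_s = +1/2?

Go through l = 0, …, 5 (the values permitted for n = 6).
Contributions: l=1 → 1; l=2 → 2; l=3 → 3; l=4 → 4; l=5 → 5.
Orbitals: 1 + 2 + 3 + 4 + 5 = 15. With m_s fixed to a single value there is one state per orbital, giving 15 states.

15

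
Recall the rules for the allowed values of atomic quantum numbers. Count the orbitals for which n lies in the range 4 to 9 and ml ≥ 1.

116

Treat each shell separately and count matching orbitals:
n=4 → 6; n=5 → 10; n=6 → 15; n=7 → 21; n=8 → 28; n=9 → 36.
Total orbitals: 6 + 10 + 15 + 21 + 28 + 36 = 116.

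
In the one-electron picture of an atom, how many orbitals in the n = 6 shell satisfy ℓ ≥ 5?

11

For n = 6, ℓ ranges over 0 … 5.
Per ℓ-value: ℓ=5 → 11.
Total orbitals: 11.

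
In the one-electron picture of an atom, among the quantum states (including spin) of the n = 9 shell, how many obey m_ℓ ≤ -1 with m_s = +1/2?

Go through ℓ = 0, …, 8 (the values permitted for n = 9).
Per ℓ-value: ℓ=1 → 1; ℓ=2 → 2; ℓ=3 → 3; ℓ=4 → 4; ℓ=5 → 5; ℓ=6 → 6; ℓ=7 → 7; ℓ=8 → 8.
Orbitals: 1 + 2 + 3 + 4 + 5 + 6 + 7 + 8 = 36. With m_s fixed to a single value there is one state per orbital, giving 36 states.

36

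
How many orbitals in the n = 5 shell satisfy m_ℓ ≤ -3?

3

For n = 5, ℓ ranges over 0 … 4.
Per ℓ-value: ℓ=3 → 1; ℓ=4 → 2.
Total orbitals: 1 + 2 = 3.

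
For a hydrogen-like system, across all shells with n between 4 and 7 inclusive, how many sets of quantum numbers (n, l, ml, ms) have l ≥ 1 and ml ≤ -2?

68

Go shell by shell, enumerating (l, ml) with l ≥ 1 and ml ≤ -2:
n=4 → 3; n=5 → 6; n=6 → 10; n=7 → 15.
Orbitals: 3 + 6 + 10 + 15 = 34. Including both spin states (ms = ±1/2) gives 2 × 34 = 68 states.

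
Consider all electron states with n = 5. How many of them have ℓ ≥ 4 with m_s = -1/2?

For n = 5, ℓ ranges over 0 … 4.
Contributions: ℓ=4 → 9.
Orbitals: 9. With m_s fixed to a single value there is one state per orbital, giving 9 states.

9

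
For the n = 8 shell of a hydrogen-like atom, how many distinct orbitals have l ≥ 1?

63

With n = 8 the allowed l are 0, 1, …, 7.
Orbitals with l ≥ 1, by l: l=1 → 3; l=2 → 5; l=3 → 7; l=4 → 9; l=5 → 11; l=6 → 13; l=7 → 15.
Total orbitals: 3 + 5 + 7 + 9 + 11 + 13 + 15 = 63.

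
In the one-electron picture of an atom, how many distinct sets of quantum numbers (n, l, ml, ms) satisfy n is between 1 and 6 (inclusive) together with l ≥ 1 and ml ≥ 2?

40

Count contributing orbitals for each principal shell:
n=3 → 1; n=4 → 3; n=5 → 6; n=6 → 10.
Orbitals: 1 + 3 + 6 + 10 = 20. Including both spin states (ms = ±1/2) gives 2 × 20 = 40 states.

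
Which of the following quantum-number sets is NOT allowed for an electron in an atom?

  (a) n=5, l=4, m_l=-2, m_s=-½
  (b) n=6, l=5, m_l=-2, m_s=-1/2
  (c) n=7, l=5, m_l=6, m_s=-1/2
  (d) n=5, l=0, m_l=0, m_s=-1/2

(c)

(c) has |m_l| = 6 > l = 5, violating −l ≤ m_l ≤ l.
The remaining sets (a), (b), (d) satisfy all four rules.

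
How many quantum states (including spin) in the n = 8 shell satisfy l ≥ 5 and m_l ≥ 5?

12

Per l-value: l=5 → 1; l=6 → 2; l=7 → 3.
Orbitals: 1 + 2 + 3 = 6. Each orbital carries two spin states, so 6 × 2 = 12 states.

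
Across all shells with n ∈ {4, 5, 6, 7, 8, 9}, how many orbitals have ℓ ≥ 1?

265

Treat each shell separately and count matching orbitals:
n=4 → 15; n=5 → 24; n=6 → 35; n=7 → 48; n=8 → 63; n=9 → 80.
Total orbitals: 15 + 24 + 35 + 48 + 63 + 80 = 265.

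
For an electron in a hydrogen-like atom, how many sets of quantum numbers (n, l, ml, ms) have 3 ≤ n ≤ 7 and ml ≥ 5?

Go shell by shell, enumerating (l, ml) with ml ≥ 5:
n=6 → 1; n=7 → 3.
Orbitals: 1 + 3 = 4. Including both spin states (ms = ±1/2) gives 2 × 4 = 8 states.

8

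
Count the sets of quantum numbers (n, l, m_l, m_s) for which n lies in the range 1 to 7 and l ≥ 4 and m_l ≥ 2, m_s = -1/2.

22

Per-shell orbital counts meeting the constraint:
n=5 → 3; n=6 → 7; n=7 → 12.
Orbitals: 3 + 7 + 12 = 22. With m_s fixed to -1/2 there is one state per orbital, so 22 states.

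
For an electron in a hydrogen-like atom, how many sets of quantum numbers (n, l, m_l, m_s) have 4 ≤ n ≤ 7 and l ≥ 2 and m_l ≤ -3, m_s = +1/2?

For each n in the range, tally the orbitals obeying l ≥ 2 and m_l ≤ -3:
n=4 → 1; n=5 → 3; n=6 → 6; n=7 → 10.
Orbitals: 1 + 3 + 6 + 10 = 20. With m_s fixed to +1/2 there is one state per orbital, so 20 states.

20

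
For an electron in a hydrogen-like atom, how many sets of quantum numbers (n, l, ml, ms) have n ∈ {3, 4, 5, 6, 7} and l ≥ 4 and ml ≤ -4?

For each n in the range, tally the orbitals obeying l ≥ 4 and ml ≤ -4:
n=5 → 1; n=6 → 3; n=7 → 6.
Orbitals: 1 + 3 + 6 = 10. Including both spin states (ms = ±1/2) gives 2 × 10 = 20 states.

20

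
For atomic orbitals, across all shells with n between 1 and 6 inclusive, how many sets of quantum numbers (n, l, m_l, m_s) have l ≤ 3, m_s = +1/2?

62

For each n in the range, tally the orbitals obeying l ≤ 3:
n=1 → 1; n=2 → 4; n=3 → 9; n=4 → 16; n=5 → 16; n=6 → 16.
Orbitals: 1 + 4 + 9 + 16 + 16 + 16 = 62. With m_s fixed to +1/2 there is one state per orbital, so 62 states.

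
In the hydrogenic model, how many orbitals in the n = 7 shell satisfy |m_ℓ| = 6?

2

The n = 7 shell has ℓ = 0 through 6; check each.
Contributions: ℓ=6 → 2.
Total orbitals: 2.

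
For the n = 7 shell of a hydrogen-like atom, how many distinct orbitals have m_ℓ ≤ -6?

1

The n = 7 shell has ℓ = 0 through 6; check each.
The (ℓ, m_ℓ) pairs meeting m_ℓ ≤ -6 give: ℓ=6 → 1.
Total orbitals: 1.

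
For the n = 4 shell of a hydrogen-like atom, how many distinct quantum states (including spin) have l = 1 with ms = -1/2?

3

Go through l = 0, …, 3 (the values permitted for n = 4).
Contributions: l=1 → 3.
Orbitals: 3. With ms fixed to a single value there is one state per orbital, giving 3 states.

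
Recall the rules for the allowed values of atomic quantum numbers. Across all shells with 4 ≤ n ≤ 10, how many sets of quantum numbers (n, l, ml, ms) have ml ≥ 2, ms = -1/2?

For each n in the range, tally the orbitals obeying ml ≥ 2:
n=4 → 3; n=5 → 6; n=6 → 10; n=7 → 15; n=8 → 21; n=9 → 28; n=10 → 36.
Orbitals: 3 + 6 + 10 + 15 + 21 + 28 + 36 = 119. With ms fixed to -1/2 there is one state per orbital, so 119 states.

119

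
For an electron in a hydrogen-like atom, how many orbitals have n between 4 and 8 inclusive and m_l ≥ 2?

Count contributing orbitals for each principal shell:
n=4 → 3; n=5 → 6; n=6 → 10; n=7 → 15; n=8 → 21.
Total orbitals: 3 + 6 + 10 + 15 + 21 = 55.

55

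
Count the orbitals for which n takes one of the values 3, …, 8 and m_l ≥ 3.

35

Work shell by shell — for each n, count the (l, m_l) pairs that satisfy m_l ≥ 3:
n=4 → 1; n=5 → 3; n=6 → 6; n=7 → 10; n=8 → 15.
Total orbitals: 1 + 3 + 6 + 10 + 15 = 35.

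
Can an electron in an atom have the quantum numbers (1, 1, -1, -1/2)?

Invalid

The orbital quantum number must satisfy 0 ≤ l ≤ n−1. With n = 1 the allowed l values are 0, so l = 1 is out of range.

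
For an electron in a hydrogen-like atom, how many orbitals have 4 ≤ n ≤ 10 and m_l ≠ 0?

322

Go shell by shell, enumerating (l, m_l) with m_l ≠ 0:
n=4 → 12; n=5 → 20; n=6 → 30; n=7 → 42; n=8 → 56; n=9 → 72; n=10 → 90.
Total orbitals: 12 + 20 + 30 + 42 + 56 + 72 + 90 = 322.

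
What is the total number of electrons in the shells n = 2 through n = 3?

26

Shell n has n² orbitals: 2²=4 + 3²=9 = 13 orbitals.
Two spin states per orbital: 2 × 13 = 26 electrons.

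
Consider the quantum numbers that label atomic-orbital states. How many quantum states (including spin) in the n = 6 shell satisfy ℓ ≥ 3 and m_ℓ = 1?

6

Go through ℓ = 0, …, 5 (the values permitted for n = 6).
The (ℓ, m_ℓ) pairs meeting ℓ ≥ 3 and m_ℓ = 1 give: ℓ=3 → 1; ℓ=4 → 1; ℓ=5 → 1.
Orbitals: 1 + 1 + 1 = 3. Each orbital carries two spin states, so 3 × 2 = 6 states.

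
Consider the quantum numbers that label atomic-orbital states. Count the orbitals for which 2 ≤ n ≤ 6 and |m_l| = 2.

20

For each n in the range, tally the orbitals obeying |m_l| = 2:
n=3 → 2; n=4 → 4; n=5 → 6; n=6 → 8.
Total orbitals: 2 + 4 + 6 + 8 = 20.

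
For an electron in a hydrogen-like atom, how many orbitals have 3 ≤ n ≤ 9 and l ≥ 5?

130

For each n in the range, tally the orbitals obeying l ≥ 5:
n=6 → 11; n=7 → 24; n=8 → 39; n=9 → 56.
Total orbitals: 11 + 24 + 39 + 56 = 130.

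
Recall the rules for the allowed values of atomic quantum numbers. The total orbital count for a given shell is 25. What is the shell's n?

n = 5

n² = 25 ⇒ n = 5.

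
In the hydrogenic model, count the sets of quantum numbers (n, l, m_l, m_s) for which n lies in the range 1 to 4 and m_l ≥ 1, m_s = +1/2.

Go shell by shell, enumerating (l, m_l) with m_l ≥ 1:
n=2 → 1; n=3 → 3; n=4 → 6.
Orbitals: 1 + 3 + 6 = 10. With m_s fixed to +1/2 there is one state per orbital, so 10 states.

10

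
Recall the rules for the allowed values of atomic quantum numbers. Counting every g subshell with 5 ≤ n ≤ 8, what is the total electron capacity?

72

A g subshell (l = 4) exists for every n ≥ 5, so shells n = 5, 6, 7, 8 each contribute one — 4 subshells.
Since each g subshell holds 2(2·4+1) = 18 electrons, the total is 4 × 18 = 72.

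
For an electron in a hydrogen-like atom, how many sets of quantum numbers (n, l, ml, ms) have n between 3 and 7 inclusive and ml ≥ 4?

Work shell by shell — for each n, count the (l, ml) pairs that satisfy ml ≥ 4:
n=5 → 1; n=6 → 3; n=7 → 6.
Orbitals: 1 + 3 + 6 = 10. Including both spin states (ms = ±1/2) gives 2 × 10 = 20 states.

20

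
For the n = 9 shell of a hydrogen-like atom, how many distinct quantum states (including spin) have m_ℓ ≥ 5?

20

With n = 9 the allowed ℓ are 0, 1, …, 8.
Contributions: ℓ=5 → 1; ℓ=6 → 2; ℓ=7 → 3; ℓ=8 → 4.
Orbitals: 1 + 2 + 3 + 4 = 10. Each orbital carries two spin states, so 10 × 2 = 20 states.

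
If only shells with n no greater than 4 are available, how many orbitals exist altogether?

30

Total orbitals = 1² + 2² + 3² + 4² = 30.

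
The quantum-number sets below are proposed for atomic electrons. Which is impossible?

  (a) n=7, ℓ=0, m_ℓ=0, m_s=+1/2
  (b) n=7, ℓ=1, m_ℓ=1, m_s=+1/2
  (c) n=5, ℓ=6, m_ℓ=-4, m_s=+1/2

(c)

(c) has ℓ = 6 ≥ n = 5, violating 0 ≤ ℓ ≤ n−1.
The remaining sets (a), (b) satisfy all four rules.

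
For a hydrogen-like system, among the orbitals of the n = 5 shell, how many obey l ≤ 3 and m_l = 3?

With n = 5 the allowed l are 0, 1, …, 4.
Contributions: l=3 → 1.
Total orbitals: 1.

1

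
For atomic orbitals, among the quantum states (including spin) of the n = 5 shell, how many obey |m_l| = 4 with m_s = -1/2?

2

For n = 5, l ranges over 0 … 4.
Orbitals with |m_l| = 4, by l: l=4 → 2.
Orbitals: 2. With m_s fixed to a single value there is one state per orbital, giving 2 states.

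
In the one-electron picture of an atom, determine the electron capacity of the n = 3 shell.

A shell holds 2n² electrons: 2 × 3² = 2 × 9 = 18.

18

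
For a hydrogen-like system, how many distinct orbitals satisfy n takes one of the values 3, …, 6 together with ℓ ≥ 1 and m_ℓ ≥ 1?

Go shell by shell, enumerating (ℓ, m_ℓ) with ℓ ≥ 1 and m_ℓ ≥ 1:
n=3 → 3; n=4 → 6; n=5 → 10; n=6 → 15.
Total orbitals: 3 + 6 + 10 + 15 = 34.

34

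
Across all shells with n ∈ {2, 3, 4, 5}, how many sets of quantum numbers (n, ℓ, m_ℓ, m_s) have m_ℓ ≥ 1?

40

Count contributing orbitals for each principal shell:
n=2 → 1; n=3 → 3; n=4 → 6; n=5 → 10.
Orbitals: 1 + 3 + 6 + 10 = 20. Including both spin states (m_s = ±1/2) gives 2 × 20 = 40 states.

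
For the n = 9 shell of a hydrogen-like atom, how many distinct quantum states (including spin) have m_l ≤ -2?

56

The n = 9 shell has l = 0 through 8; check each.
Per l-value: l=2 → 1; l=3 → 2; l=4 → 3; l=5 → 4; l=6 → 5; l=7 → 6; l=8 → 7.
Orbitals: 1 + 2 + 3 + 4 + 5 + 6 + 7 = 28. Each orbital carries two spin states, so 28 × 2 = 56 states.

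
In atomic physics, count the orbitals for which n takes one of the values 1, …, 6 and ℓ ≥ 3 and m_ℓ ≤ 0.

For each n in the range, tally the orbitals obeying ℓ ≥ 3 and m_ℓ ≤ 0:
n=4 → 4; n=5 → 9; n=6 → 15.
Total orbitals: 4 + 9 + 15 = 28.

28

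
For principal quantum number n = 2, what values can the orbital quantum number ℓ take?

ℓ is an integer with 0 ≤ ℓ ≤ n−1, so for n = 2: ℓ = 0, 1.

0, 1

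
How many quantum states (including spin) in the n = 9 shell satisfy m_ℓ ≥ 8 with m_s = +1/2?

1

The n = 9 shell has ℓ = 0 through 8; check each.
Contributions: ℓ=8 → 1.
Orbitals: 1. With m_s fixed to a single value there is one state per orbital, giving 1 state.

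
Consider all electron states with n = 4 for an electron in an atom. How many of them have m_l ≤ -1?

For n = 4, l ranges over 0 … 3.
Orbitals with m_l ≤ -1, by l: l=1 → 1; l=2 → 2; l=3 → 3.
Orbitals: 1 + 2 + 3 = 6. Each orbital carries two spin states, so 6 × 2 = 12 states.

12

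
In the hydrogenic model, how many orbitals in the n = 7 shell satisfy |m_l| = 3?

The n = 7 shell has l = 0 through 6; check each.
Per l-value: l=3 → 2; l=4 → 2; l=5 → 2; l=6 → 2.
Total orbitals: 2 + 2 + 2 + 2 = 8.

8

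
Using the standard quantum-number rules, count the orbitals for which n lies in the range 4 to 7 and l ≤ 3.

Go shell by shell, enumerating (l, ml) with l ≤ 3:
n=4 → 16; n=5 → 16; n=6 → 16; n=7 → 16.
Total orbitals: 16 + 16 + 16 + 16 = 64.

64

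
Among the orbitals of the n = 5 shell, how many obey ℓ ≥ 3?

16

Per ℓ-value: ℓ=3 → 7; ℓ=4 → 9.
Total orbitals: 7 + 9 = 16.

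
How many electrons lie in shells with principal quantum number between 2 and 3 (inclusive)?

26

Shell n has n² orbitals: 2²=4 + 3²=9 = 13 orbitals.
Two spin states per orbital: 2 × 13 = 26 electrons.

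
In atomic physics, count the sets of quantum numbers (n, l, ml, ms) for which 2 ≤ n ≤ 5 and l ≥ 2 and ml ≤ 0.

Per-shell orbital counts meeting the constraint:
n=3 → 3; n=4 → 7; n=5 → 12.
Orbitals: 3 + 7 + 12 = 22. Including both spin states (ms = ±1/2) gives 2 × 22 = 44 states.

44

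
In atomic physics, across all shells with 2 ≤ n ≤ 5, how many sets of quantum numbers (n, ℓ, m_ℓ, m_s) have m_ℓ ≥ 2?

20

Go shell by shell, enumerating (ℓ, m_ℓ) with m_ℓ ≥ 2:
n=3 → 1; n=4 → 3; n=5 → 6.
Orbitals: 1 + 3 + 6 = 10. Including both spin states (m_s = ±1/2) gives 2 × 10 = 20 states.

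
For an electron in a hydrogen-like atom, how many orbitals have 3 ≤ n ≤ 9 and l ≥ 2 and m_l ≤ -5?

20

Count contributing orbitals for each principal shell:
n=6 → 1; n=7 → 3; n=8 → 6; n=9 → 10.
Total orbitals: 1 + 3 + 6 + 10 = 20.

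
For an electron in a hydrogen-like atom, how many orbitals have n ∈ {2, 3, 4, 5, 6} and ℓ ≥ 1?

85

Go shell by shell, enumerating (ℓ, m_ℓ) with ℓ ≥ 1:
n=2 → 3; n=3 → 8; n=4 → 15; n=5 → 24; n=6 → 35.
Total orbitals: 3 + 8 + 15 + 24 + 35 = 85.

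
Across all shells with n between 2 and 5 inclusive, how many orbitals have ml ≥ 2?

Per-shell orbital counts meeting the constraint:
n=3 → 1; n=4 → 3; n=5 → 6.
Total orbitals: 1 + 3 + 6 = 10.

10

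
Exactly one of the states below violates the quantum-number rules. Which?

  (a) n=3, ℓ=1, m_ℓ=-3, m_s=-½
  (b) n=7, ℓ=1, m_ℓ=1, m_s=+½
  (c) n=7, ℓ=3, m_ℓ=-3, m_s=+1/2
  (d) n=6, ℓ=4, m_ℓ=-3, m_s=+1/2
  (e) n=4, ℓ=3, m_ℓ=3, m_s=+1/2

(a)

(a) has |m_ℓ| = 3 > ℓ = 1, violating −ℓ ≤ m_ℓ ≤ ℓ.
The remaining sets (b), (c), (d), (e) satisfy all four rules.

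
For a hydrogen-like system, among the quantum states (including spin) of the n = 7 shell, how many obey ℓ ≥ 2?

90

The n = 7 shell has ℓ = 0 through 6; check each.
Contributions: ℓ=2 → 5; ℓ=3 → 7; ℓ=4 → 9; ℓ=5 → 11; ℓ=6 → 13.
Orbitals: 5 + 7 + 9 + 11 + 13 = 45. Each orbital carries two spin states, so 45 × 2 = 90 states.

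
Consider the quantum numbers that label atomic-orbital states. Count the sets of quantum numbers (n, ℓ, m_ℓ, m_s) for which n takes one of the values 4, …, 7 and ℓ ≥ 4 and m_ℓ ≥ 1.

56

Go shell by shell, enumerating (ℓ, m_ℓ) with ℓ ≥ 4 and m_ℓ ≥ 1:
n=5 → 4; n=6 → 9; n=7 → 15.
Orbitals: 4 + 9 + 15 = 28. Including both spin states (m_s = ±1/2) gives 2 × 28 = 56 states.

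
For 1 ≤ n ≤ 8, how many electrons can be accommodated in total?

408

Total orbitals = 1² + 2² + 3² + 4² + 5² + 6² + 7² + 8² = 204. Doubling for spin gives 408 electrons.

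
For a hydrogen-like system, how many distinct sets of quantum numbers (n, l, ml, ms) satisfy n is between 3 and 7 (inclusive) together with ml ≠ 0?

Treat each shell separately and count matching orbitals:
n=3 → 6; n=4 → 12; n=5 → 20; n=6 → 30; n=7 → 42.
Orbitals: 6 + 12 + 20 + 30 + 42 = 110. Including both spin states (ms = ±1/2) gives 2 × 110 = 220 states.

220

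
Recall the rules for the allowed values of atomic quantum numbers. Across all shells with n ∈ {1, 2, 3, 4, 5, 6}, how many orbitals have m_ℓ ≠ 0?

Per-shell orbital counts meeting the constraint:
n=2 → 2; n=3 → 6; n=4 → 12; n=5 → 20; n=6 → 30.
Total orbitals: 2 + 6 + 12 + 20 + 30 = 70.

70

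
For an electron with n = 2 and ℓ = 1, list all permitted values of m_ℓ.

m_ℓ takes every integer from −ℓ to +ℓ. With ℓ = 1 that gives the 3 values -1, 0, 1.

-1, 0, 1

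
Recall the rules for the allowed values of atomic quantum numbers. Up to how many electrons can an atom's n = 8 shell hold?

128

A shell holds 2n² electrons: 2 × 8² = 2 × 64 = 128.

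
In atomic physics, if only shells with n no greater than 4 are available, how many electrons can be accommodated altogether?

60

Total orbitals = 1² + 2² + 3² + 4² = 30. Doubling for spin gives 60 electrons.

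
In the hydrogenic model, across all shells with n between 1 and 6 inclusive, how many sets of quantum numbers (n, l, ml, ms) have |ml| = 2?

For each n in the range, tally the orbitals obeying |ml| = 2:
n=3 → 2; n=4 → 4; n=5 → 6; n=6 → 8.
Orbitals: 2 + 4 + 6 + 8 = 20. Including both spin states (ms = ±1/2) gives 2 × 20 = 40 states.

40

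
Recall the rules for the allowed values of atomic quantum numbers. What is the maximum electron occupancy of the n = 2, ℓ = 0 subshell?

2

A subshell with ℓ = 0 has 2ℓ+1 = 1 orbital, each holding 2 electrons (spin ±1/2), so 1 × 2 = 2.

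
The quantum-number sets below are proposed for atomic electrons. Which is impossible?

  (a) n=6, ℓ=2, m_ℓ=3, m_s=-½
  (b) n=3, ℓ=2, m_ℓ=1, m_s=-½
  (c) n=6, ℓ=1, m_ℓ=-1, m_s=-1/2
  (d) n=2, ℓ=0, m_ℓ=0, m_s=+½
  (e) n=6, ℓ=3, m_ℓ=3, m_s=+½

(a) has |m_ℓ| = 3 > ℓ = 2, violating −ℓ ≤ m_ℓ ≤ ℓ.
The remaining sets (b), (c), (d), (e) satisfy all four rules.

(a)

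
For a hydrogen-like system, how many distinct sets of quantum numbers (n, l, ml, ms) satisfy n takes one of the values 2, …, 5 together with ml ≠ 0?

80

For each n in the range, tally the orbitals obeying ml ≠ 0:
n=2 → 2; n=3 → 6; n=4 → 12; n=5 → 20.
Orbitals: 2 + 6 + 12 + 20 = 40. Including both spin states (ms = ±1/2) gives 2 × 40 = 80 states.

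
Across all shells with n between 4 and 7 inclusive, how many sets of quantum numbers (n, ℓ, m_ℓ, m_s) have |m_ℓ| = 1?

Treat each shell separately and count matching orbitals:
n=4 → 6; n=5 → 8; n=6 → 10; n=7 → 12.
Orbitals: 6 + 8 + 10 + 12 = 36. Including both spin states (m_s = ±1/2) gives 2 × 36 = 72 states.

72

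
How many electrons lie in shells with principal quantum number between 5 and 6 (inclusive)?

Shell n has n² orbitals: 5²=25 + 6²=36 = 61 orbitals.
Two spin states per orbital: 2 × 61 = 122 electrons.

122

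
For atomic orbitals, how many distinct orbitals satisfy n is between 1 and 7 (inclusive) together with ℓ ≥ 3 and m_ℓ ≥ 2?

Go shell by shell, enumerating (ℓ, m_ℓ) with ℓ ≥ 3 and m_ℓ ≥ 2:
n=4 → 2; n=5 → 5; n=6 → 9; n=7 → 14.
Total orbitals: 2 + 5 + 9 + 14 = 30.

30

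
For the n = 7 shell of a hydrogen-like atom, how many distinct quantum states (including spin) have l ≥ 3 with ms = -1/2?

For n = 7, l ranges over 0 … 6.
Per l-value: l=3 → 7; l=4 → 9; l=5 → 11; l=6 → 13.
Orbitals: 7 + 9 + 11 + 13 = 40. With ms fixed to a single value there is one state per orbital, giving 40 states.

40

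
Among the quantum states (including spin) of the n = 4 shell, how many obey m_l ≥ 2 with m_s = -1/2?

The n = 4 shell has l = 0 through 3; check each.
The (l, m_l) pairs meeting m_l ≥ 2 give: l=2 → 1; l=3 → 2.
Orbitals: 1 + 2 = 3. With m_s fixed to a single value there is one state per orbital, giving 3 states.

3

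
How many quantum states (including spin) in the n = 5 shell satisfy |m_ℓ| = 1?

16

With n = 5 the allowed ℓ are 0, 1, …, 4.
Per ℓ-value: ℓ=1 → 2; ℓ=2 → 2; ℓ=3 → 2; ℓ=4 → 2.
Orbitals: 2 + 2 + 2 + 2 = 8. Each orbital carries two spin states, so 8 × 2 = 16 states.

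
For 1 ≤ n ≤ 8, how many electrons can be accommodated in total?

Total orbitals = 1² + 2² + 3² + 4² + 5² + 6² + 7² + 8² = 204. Doubling for spin gives 408 electrons.

408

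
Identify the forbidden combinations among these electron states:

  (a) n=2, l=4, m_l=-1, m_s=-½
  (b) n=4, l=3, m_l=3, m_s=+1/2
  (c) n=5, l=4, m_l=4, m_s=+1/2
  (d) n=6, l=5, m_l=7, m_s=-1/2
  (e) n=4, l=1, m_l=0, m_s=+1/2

(a) has l = 4 ≥ n = 2, violating 0 ≤ l ≤ n−1.
(d) has |m_l| = 7 > l = 5, violating −l ≤ m_l ≤ l.
The remaining sets (b), (c), (e) satisfy all four rules.

(a) and (d)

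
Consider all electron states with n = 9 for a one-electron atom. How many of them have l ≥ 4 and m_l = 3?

10

Go through l = 0, …, 8 (the values permitted for n = 9).
Orbitals with l ≥ 4 and m_l = 3, by l: l=4 → 1; l=5 → 1; l=6 → 1; l=7 → 1; l=8 → 1.
Orbitals: 1 + 1 + 1 + 1 + 1 = 5. Each orbital carries two spin states, so 5 × 2 = 10 states.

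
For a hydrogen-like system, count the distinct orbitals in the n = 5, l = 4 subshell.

9

A subshell has 2l+1 orbitals; with l = 4, that's 9.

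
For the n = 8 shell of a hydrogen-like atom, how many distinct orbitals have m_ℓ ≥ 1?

The (ℓ, m_ℓ) pairs meeting m_ℓ ≥ 1 give: ℓ=1 → 1; ℓ=2 → 2; ℓ=3 → 3; ℓ=4 → 4; ℓ=5 → 5; ℓ=6 → 6; ℓ=7 → 7.
Total orbitals: 1 + 2 + 3 + 4 + 5 + 6 + 7 = 28.

28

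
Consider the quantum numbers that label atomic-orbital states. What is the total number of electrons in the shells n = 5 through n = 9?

510

Shell n has n² orbitals: 5²=25 + 6²=36 + 7²=49 + 8²=64 + 9²=81 = 255 orbitals.
Two spin states per orbital: 2 × 255 = 510 electrons.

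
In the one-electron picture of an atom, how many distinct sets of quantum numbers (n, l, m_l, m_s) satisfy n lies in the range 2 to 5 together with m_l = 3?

6

Work shell by shell — for each n, count the (l, m_l) pairs that satisfy m_l = 3:
n=4 → 1; n=5 → 2.
Orbitals: 1 + 2 = 3. Including both spin states (m_s = ±1/2) gives 2 × 3 = 6 states.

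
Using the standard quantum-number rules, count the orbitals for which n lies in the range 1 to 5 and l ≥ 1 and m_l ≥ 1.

Treat each shell separately and count matching orbitals:
n=2 → 1; n=3 → 3; n=4 → 6; n=5 → 10.
Total orbitals: 1 + 3 + 6 + 10 = 20.

20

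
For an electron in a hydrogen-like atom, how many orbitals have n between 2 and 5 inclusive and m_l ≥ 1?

20

Per-shell orbital counts meeting the constraint:
n=2 → 1; n=3 → 3; n=4 → 6; n=5 → 10.
Total orbitals: 1 + 3 + 6 + 10 = 20.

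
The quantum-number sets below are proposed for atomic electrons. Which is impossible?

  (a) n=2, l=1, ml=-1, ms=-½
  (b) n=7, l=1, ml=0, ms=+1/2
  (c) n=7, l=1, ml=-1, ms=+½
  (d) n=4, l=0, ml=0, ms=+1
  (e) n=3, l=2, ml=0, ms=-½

(d)

(d) has ms = +1, but an electron's spin must be ±1/2.
The remaining sets (a), (b), (c), (e) satisfy all four rules.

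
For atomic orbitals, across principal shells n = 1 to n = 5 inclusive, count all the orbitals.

Shell n has n² orbitals: 1²=1 + 2²=4 + 3²=9 + 4²=16 + 5²=25 = 55 orbitals.

55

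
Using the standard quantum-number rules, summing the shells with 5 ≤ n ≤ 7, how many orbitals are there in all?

110

Shell n has n² orbitals: 5²=25 + 6²=36 + 7²=49 = 110 orbitals.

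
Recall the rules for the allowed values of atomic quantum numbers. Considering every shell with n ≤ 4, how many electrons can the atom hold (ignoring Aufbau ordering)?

Total orbitals = 1² + 2² + 3² + 4² = 30. Doubling for spin gives 60 electrons.

60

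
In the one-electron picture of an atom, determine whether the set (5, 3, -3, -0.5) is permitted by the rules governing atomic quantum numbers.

Valid

n = 5 is a positive integer. l = 3 satisfies 0 ≤ l ≤ n−1 = 4. m_l = -3 lies in the range −l … +l (here −3 … 3). m_s = -1/2 is one of ±1/2.
All four constraints are satisfied.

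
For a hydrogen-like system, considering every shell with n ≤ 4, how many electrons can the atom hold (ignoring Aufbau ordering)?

60

Total orbitals = 1² + 2² + 3² + 4² = 30. Doubling for spin gives 60 electrons.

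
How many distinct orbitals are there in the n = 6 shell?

36

The n = 6 shell contains n² = 6² = 36 orbitals.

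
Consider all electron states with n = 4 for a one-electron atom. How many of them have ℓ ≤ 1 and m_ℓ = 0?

Go through ℓ = 0, …, 3 (the values permitted for n = 4).
Orbitals with ℓ ≤ 1 and m_ℓ = 0, by ℓ: ℓ=0 → 1; ℓ=1 → 1.
Orbitals: 1 + 1 = 2. Each orbital carries two spin states, so 2 × 2 = 4 states.

4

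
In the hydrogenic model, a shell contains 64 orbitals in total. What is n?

n = 8

n² = 64 ⇒ n = 8.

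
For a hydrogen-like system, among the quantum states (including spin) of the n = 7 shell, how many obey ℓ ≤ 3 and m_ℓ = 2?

4

The (ℓ, m_ℓ) pairs meeting ℓ ≤ 3 and m_ℓ = 2 give: ℓ=2 → 1; ℓ=3 → 1.
Orbitals: 1 + 1 = 2. Each orbital carries two spin states, so 2 × 2 = 4 states.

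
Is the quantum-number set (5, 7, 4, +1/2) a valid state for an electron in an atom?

Invalid

The orbital quantum number must satisfy 0 ≤ ℓ ≤ n−1. With n = 5 the allowed ℓ values are 0, 1, 2, 3, 4, so ℓ = 7 is out of range.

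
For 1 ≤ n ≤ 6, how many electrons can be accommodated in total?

182

Total orbitals = 1² + 2² + 3² + 4² + 5² + 6² = 91. Doubling for spin gives 182 electrons.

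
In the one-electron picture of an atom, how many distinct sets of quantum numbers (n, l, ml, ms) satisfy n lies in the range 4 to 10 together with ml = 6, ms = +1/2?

Treat each shell separately and count matching orbitals:
n=7 → 1; n=8 → 2; n=9 → 3; n=10 → 4.
Orbitals: 1 + 2 + 3 + 4 = 10. With ms fixed to +1/2 there is one state per orbital, so 10 states.

10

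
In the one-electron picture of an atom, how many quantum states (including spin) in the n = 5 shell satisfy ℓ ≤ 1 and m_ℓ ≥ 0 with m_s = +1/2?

For n = 5, ℓ ranges over 0 … 4.
Per ℓ-value: ℓ=0 → 1; ℓ=1 → 2.
Orbitals: 1 + 2 = 3. With m_s fixed to a single value there is one state per orbital, giving 3 states.

3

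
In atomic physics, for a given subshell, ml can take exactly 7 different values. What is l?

ml ranges over 2l+1 integers, so 2l+1 = 7 ⇒ l = 3.

l = 3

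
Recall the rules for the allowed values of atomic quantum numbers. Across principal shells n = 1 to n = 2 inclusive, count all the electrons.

10

Shell n has n² orbitals: 1²=1 + 2²=4 = 5 orbitals.
Two spin states per orbital: 2 × 5 = 10 electrons.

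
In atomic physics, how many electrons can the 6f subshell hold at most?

14

A subshell with l = 3 has 2l+1 = 7 orbitals, each holding 2 electrons (spin ±1/2), so 7 × 2 = 14.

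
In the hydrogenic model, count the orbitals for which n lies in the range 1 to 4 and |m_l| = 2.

6

Treat each shell separately and count matching orbitals:
n=3 → 2; n=4 → 4.
Total orbitals: 2 + 4 = 6.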